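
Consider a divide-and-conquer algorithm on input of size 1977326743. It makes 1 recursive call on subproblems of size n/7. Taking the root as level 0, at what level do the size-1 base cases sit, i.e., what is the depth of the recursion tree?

For divide and conquer with division factor 7:

Problem sizes at each level:
Level 0: 1977326743
Level 1: 282475249
Level 2: 40353607
Level 3: 5764801
Level 4: 823543
Level 5: 117649
Level 6: 16807
Level 7: 2401
Level 8: 343
Level 9: 49
Level 10: 7
Level 11: 1

The root is level 0 and the size-1 base case is level 11 (the tree spans levels 0 through 11, i.e. 12 levels counting the root), so the depth is the number of divisions: log_7(1977326743) = 11

The recursion tree depth is log_7(1977326743) = 11. At each level, the problem size is divided by 7, so it takes 11 divisions to reduce to a base case of size 1. The algorithm makes 1 recursive call at each level.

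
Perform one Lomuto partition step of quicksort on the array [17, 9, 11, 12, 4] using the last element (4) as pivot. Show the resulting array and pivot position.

Lomuto partition with pivot = 4:

Initial array: [17, 9, 11, 12, 4]

arr[0]=17 > 4: no swap
arr[1]=9 > 4: no swap
arr[2]=11 > 4: no swap
arr[3]=12 > 4: no swap

Place pivot at position 0: [4, 9, 11, 12, 17]
Pivot position: 0

After partitioning with pivot 4, the array becomes [4, 9, 11, 12, 17]. The pivot is placed at index 0. All elements to the left of the pivot are <= 4, and all elements to the right are > 4.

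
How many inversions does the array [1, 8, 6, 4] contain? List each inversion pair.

Finding inversions in [1, 8, 6, 4]:

(1, 2): arr[1]=8 > arr[2]=6
(1, 3): arr[1]=8 > arr[3]=4
(2, 3): arr[2]=6 > arr[3]=4

Total inversions: 3

The array has 3 inversion(s): (1,2), (1,3), (2,3). Each pair (i,j) satisfies i < j and arr[i] > arr[j].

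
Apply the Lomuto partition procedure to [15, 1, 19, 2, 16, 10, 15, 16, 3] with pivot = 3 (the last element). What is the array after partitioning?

Lomuto partition with pivot = 3:

Initial array: [15, 1, 19, 2, 16, 10, 15, 16, 3]

arr[0]=15 > 3: no swap
arr[1]=1 <= 3: swap with position 0, array becomes [1, 15, 19, 2, 16, 10, 15, 16, 3]
arr[2]=19 > 3: no swap
arr[3]=2 <= 3: swap with position 1, array becomes [1, 2, 19, 15, 16, 10, 15, 16, 3]
arr[4]=16 > 3: no swap
arr[5]=10 > 3: no swap
arr[6]=15 > 3: no swap
arr[7]=16 > 3: no swap

Place pivot at position 2: [1, 2, 3, 15, 16, 10, 15, 16, 19]
Pivot position: 2

After partitioning with pivot 3, the array becomes [1, 2, 3, 15, 16, 10, 15, 16, 19]. The pivot is placed at index 2. All elements to the left of the pivot are <= 3, and all elements to the right are > 3.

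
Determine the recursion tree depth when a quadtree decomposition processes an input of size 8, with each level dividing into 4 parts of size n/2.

For divide and conquer with division factor 2:

Problem sizes at each level:
Level 0: 8
Level 1: 4
Level 2: 2
Level 3: 1

The root is level 0 and the size-1 base case is level 3 (the tree spans levels 0 through 3, i.e. 4 levels counting the root), so the depth is the number of divisions: log_2(8) = 3

The recursion tree depth is log_2(8) = 3. At each level, the problem size is divided by 2, so it takes 3 divisions to reduce to a base case of size 1. The algorithm makes 4 recursive calls at each level.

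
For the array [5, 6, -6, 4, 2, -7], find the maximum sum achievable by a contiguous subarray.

Using Kadane's algorithm on [5, 6, -6, 4, 2, -7]:

Scanning through the array:
Position 1 (value 6): max_ending_here = 11, max_so_far = 11
Position 2 (value -6): max_ending_here = 5, max_so_far = 11
Position 3 (value 4): max_ending_here = 9, max_so_far = 11
Position 4 (value 2): max_ending_here = 11, max_so_far = 11
Position 5 (value -7): max_ending_here = 4, max_so_far = 11

Maximum subarray: [5, 6]
Maximum sum: 11

The maximum subarray is [5, 6] with sum 11. This subarray runs from index 0 to index 1.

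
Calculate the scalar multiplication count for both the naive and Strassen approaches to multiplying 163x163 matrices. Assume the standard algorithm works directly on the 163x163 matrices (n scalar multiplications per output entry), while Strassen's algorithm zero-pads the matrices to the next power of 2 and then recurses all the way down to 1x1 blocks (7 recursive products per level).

Matrix multiplication for 163x163 matrices:

Strassen's algorithm requires power-of-2 dimensions. Pad 163x163 to 256x256 (next power of 2).

Standard algorithm: 163^3 = 4330747 multiplications
Strassen's algorithm: 7^(log2(256)) = 7^8 = 5764801 multiplications
Difference: 4330747 - 5764801 = -1434054 (Strassen uses MORE here due to padding overhead — for small or just-over-power-of-2 n, padding can outweigh the per-level savings)

Standard: 4330747 multiplications (163^3). Strassen: 5764801 multiplications (7^8, after padding to 256x256). Strassen reduces 8 recursive multiplications to 7 at each level.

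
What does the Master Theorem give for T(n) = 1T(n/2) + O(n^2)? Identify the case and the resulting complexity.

Master Theorem for T(n) = 1T(n/2) + O(n^2):

a = 1, b = 2, c = 2
log_b(a) = log_2(1) = 0.0000

Case 3: c = 2 > log_2(1) = 0.0000
T(n) = O(n^2) = O(n^2)

For T(n) = 1T(n/2) + O(n^2): log_2(1) = 0.0000. This is Case 3 of the Master Theorem (c > log_b(a), work dominated by root), giving O(n^2).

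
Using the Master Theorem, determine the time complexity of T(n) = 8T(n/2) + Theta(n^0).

Master Theorem for T(n) = 8T(n/2) + O(n^0):

a = 8, b = 2, c = 0
log_b(a) = log_2(8) = 3.0000

Case 1: c = 0 < log_2(8) = 3.0000
T(n) = O(n^(log_2 8)) = O(n^3)

For T(n) = 8T(n/2) + O(n^0): log_2(8) = 3.0000. This is Case 1 of the Master Theorem (c < log_b(a), work dominated by leaves), giving O(n^3).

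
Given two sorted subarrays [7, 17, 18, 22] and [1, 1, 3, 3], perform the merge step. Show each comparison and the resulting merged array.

Merging process:

Compare 7 vs 1: take 1 from right. Merged: [1]
Compare 7 vs 1: take 1 from right. Merged: [1, 1]
Compare 7 vs 3: take 3 from right. Merged: [1, 1, 3]
Compare 7 vs 3: take 3 from right. Merged: [1, 1, 3, 3]
Append remaining from left: [7, 17, 18, 22]. Merged: [1, 1, 3, 3, 7, 17, 18, 22]

Final merged array: [1, 1, 3, 3, 7, 17, 18, 22]
Total comparisons: 4

The merged array is [1, 1, 3, 3, 7, 17, 18, 22], requiring 4 comparisons. The merge step runs in O(n) time where n is the total number of elements.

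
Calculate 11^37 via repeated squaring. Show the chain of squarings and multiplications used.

Computing 11^37 by squaring (build up from 11^1; each line after the first costs one multiplication):

11^1 = 11
11^2 = (11^1)^2 = 11^2 = 121
11^4 = (11^2)^2 = 121^2 = 14641
11^8 = (11^4)^2 = 14641^2 = 214358881
11^9 = 11 * 11^8 = 11 * 214358881 = 2357947691
11^18 = (11^9)^2 = 2357947691^2 = 5559917313492231481
11^36 = (11^18)^2 = 5559917313492231481^2 = 30912680532870672635673352936887453361
11^37 = 11 * 11^36 = 11 * 30912680532870672635673352936887453361 = 340039485861577398992406882305761986971

Result: 340039485861577398992406882305761986971
Multiplications needed: 7 (7 lines after 11^1)

11^37 = 340039485861577398992406882305761986971. Using exponentiation by squaring, this requires 7 multiplications. The key idea: if the exponent is even, square the half-power; if odd, multiply by the base once.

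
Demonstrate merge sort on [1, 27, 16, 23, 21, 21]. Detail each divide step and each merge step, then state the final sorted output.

Merge sort trace:

Split: [1, 27, 16, 23, 21, 21] -> [1, 27, 16] and [23, 21, 21]
  Split: [1, 27, 16] -> [1] and [27, 16]
    Split: [27, 16] -> [27] and [16]
    Merge: [27] + [16] -> [16, 27]
  Merge: [1] + [16, 27] -> [1, 16, 27]
  Split: [23, 21, 21] -> [23] and [21, 21]
    Split: [21, 21] -> [21] and [21]
    Merge: [21] + [21] -> [21, 21]
  Merge: [23] + [21, 21] -> [21, 21, 23]
Merge: [1, 16, 27] + [21, 21, 23] -> [1, 16, 21, 21, 23, 27]

Final sorted array: [1, 16, 21, 21, 23, 27]

The merge sort proceeds by recursively splitting the array and merging sorted halves.
After all merges, the sorted array is [1, 16, 21, 21, 23, 27].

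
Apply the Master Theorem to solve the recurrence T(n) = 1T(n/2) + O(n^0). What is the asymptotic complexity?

Master Theorem for T(n) = 1T(n/2) + O(n^0):

a = 1, b = 2, c = 0
log_b(a) = log_2(1) = 0.0000

Case 2: c = 0 = log_2(1) = 0.0000
T(n) = O(n^0 log n) = O(log n)

For T(n) = 1T(n/2) + O(n^0): log_2(1) = 0.0000. This is Case 2 of the Master Theorem (c = log_b(a), equal work at all levels), giving O(log n).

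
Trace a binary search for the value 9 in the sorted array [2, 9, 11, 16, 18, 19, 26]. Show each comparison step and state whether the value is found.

Binary search for 9 in [2, 9, 11, 16, 18, 19, 26]:

lo=0, hi=6, mid=3, arr[mid]=16 -> 16 > 9, search left half
lo=0, hi=2, mid=1, arr[mid]=9 -> Found target at index 1!

Binary search finds 9 at index 1 after 2 comparisons. The search repeatedly halves the search space by comparing with the middle element.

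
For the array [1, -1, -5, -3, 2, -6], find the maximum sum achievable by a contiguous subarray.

Using Kadane's algorithm on [1, -1, -5, -3, 2, -6]:

Scanning through the array:
Position 1 (value -1): max_ending_here = 0, max_so_far = 1
Position 2 (value -5): max_ending_here = -5, max_so_far = 1
Position 3 (value -3): max_ending_here = -3, max_so_far = 1
Position 4 (value 2): max_ending_here = 2, max_so_far = 2
Position 5 (value -6): max_ending_here = -4, max_so_far = 2

Maximum subarray: [2]
Maximum sum: 2

The maximum subarray is [2] with sum 2. This subarray runs from index 4 to index 4.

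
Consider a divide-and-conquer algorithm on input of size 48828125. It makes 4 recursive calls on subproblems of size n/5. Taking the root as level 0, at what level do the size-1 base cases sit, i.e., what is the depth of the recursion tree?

For divide and conquer with division factor 5:

Problem sizes at each level:
Level 0: 48828125
Level 1: 9765625
Level 2: 1953125
Level 3: 390625
Level 4: 78125
Level 5: 15625
Level 6: 3125
Level 7: 625
Level 8: 125
Level 9: 25
Level 10: 5
Level 11: 1

The root is level 0 and the size-1 base case is level 11 (the tree spans levels 0 through 11, i.e. 12 levels counting the root), so the depth is the number of divisions: log_5(48828125) = 11

The recursion tree depth is log_5(48828125) = 11. At each level, the problem size is divided by 5, so it takes 11 divisions to reduce to a base case of size 1. The algorithm makes 4 recursive calls at each level.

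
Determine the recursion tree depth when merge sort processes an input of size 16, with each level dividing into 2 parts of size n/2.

For divide and conquer with division factor 2:

Problem sizes at each level:
Level 0: 16
Level 1: 8
Level 2: 4
Level 3: 2
Level 4: 1

The root is level 0 and the size-1 base case is level 4 (the tree spans levels 0 through 4, i.e. 5 levels counting the root), so the depth is the number of divisions: log_2(16) = 4

The recursion tree depth is log_2(16) = 4. At each level, the problem size is divided by 2, so it takes 4 divisions to reduce to a base case of size 1. The algorithm makes 2 recursive calls at each level.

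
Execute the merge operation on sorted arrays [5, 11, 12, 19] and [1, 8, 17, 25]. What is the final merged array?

Merging process:

Compare 5 vs 1: take 1 from right. Merged: [1]
Compare 5 vs 8: take 5 from left. Merged: [1, 5]
Compare 11 vs 8: take 8 from right. Merged: [1, 5, 8]
Compare 11 vs 17: take 11 from left. Merged: [1, 5, 8, 11]
Compare 12 vs 17: take 12 from left. Merged: [1, 5, 8, 11, 12]
Compare 19 vs 17: take 17 from right. Merged: [1, 5, 8, 11, 12, 17]
Compare 19 vs 25: take 19 from left. Merged: [1, 5, 8, 11, 12, 17, 19]
Append remaining from right: [25]. Merged: [1, 5, 8, 11, 12, 17, 19, 25]

Final merged array: [1, 5, 8, 11, 12, 17, 19, 25]
Total comparisons: 7

The merged array is [1, 5, 8, 11, 12, 17, 19, 25], requiring 7 comparisons. The merge step runs in O(n) time where n is the total number of elements.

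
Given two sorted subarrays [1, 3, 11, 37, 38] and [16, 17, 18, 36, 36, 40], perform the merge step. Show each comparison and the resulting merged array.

Merging process:

Compare 1 vs 16: take 1 from left. Merged: [1]
Compare 3 vs 16: take 3 from left. Merged: [1, 3]
Compare 11 vs 16: take 11 from left. Merged: [1, 3, 11]
Compare 37 vs 16: take 16 from right. Merged: [1, 3, 11, 16]
Compare 37 vs 17: take 17 from right. Merged: [1, 3, 11, 16, 17]
Compare 37 vs 18: take 18 from right. Merged: [1, 3, 11, 16, 17, 18]
Compare 37 vs 36: take 36 from right. Merged: [1, 3, 11, 16, 17, 18, 36]
Compare 37 vs 36: take 36 from right. Merged: [1, 3, 11, 16, 17, 18, 36, 36]
Compare 37 vs 40: take 37 from left. Merged: [1, 3, 11, 16, 17, 18, 36, 36, 37]
Compare 38 vs 40: take 38 from left. Merged: [1, 3, 11, 16, 17, 18, 36, 36, 37, 38]
Append remaining from right: [40]. Merged: [1, 3, 11, 16, 17, 18, 36, 36, 37, 38, 40]

Final merged array: [1, 3, 11, 16, 17, 18, 36, 36, 37, 38, 40]
Total comparisons: 10

The merged array is [1, 3, 11, 16, 17, 18, 36, 36, 37, 38, 40], requiring 10 comparisons. The merge step runs in O(n) time where n is the total number of elements.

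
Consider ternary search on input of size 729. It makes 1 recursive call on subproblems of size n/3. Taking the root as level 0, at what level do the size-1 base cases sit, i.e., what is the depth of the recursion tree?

For divide and conquer with division factor 3:

Problem sizes at each level:
Level 0: 729
Level 1: 243
Level 2: 81
Level 3: 27
Level 4: 9
Level 5: 3
Level 6: 1

The root is level 0 and the size-1 base case is level 6 (the tree spans levels 0 through 6, i.e. 7 levels counting the root), so the depth is the number of divisions: log_3(729) = 6

The recursion tree depth is log_3(729) = 6. At each level, the problem size is divided by 3, so it takes 6 divisions to reduce to a base case of size 1. The algorithm makes 1 recursive call at each level.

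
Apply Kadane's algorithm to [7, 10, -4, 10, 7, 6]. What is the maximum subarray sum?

Using Kadane's algorithm on [7, 10, -4, 10, 7, 6]:

Scanning through the array:
Position 1 (value 10): max_ending_here = 17, max_so_far = 17
Position 2 (value -4): max_ending_here = 13, max_so_far = 17
Position 3 (value 10): max_ending_here = 23, max_so_far = 23
Position 4 (value 7): max_ending_here = 30, max_so_far = 30
Position 5 (value 6): max_ending_here = 36, max_so_far = 36

Maximum subarray: [7, 10, -4, 10, 7, 6]
Maximum sum: 36

The maximum subarray is [7, 10, -4, 10, 7, 6] with sum 36. This subarray runs from index 0 to index 5.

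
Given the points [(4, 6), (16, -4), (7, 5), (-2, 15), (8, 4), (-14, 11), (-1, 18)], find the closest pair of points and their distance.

Computing all pairwise distances among 7 points:

d((4, 6), (16, -4)) = 15.6205
d((4, 6), (7, 5)) = 3.1623
d((4, 6), (-2, 15)) = 10.8167
d((4, 6), (8, 4)) = 4.4721
d((4, 6), (-14, 11)) = 18.6815
d((4, 6), (-1, 18)) = 13.0
d((16, -4), (7, 5)) = 12.7279
d((16, -4), (-2, 15)) = 26.1725
d((16, -4), (8, 4)) = 11.3137
d((16, -4), (-14, 11)) = 33.541
d((16, -4), (-1, 18)) = 27.8029
d((7, 5), (-2, 15)) = 13.4536
d((7, 5), (8, 4)) = 1.4142 <-- minimum
d((7, 5), (-14, 11)) = 21.8403
d((7, 5), (-1, 18)) = 15.2643
d((-2, 15), (8, 4)) = 14.8661
d((-2, 15), (-14, 11)) = 12.6491
d((-2, 15), (-1, 18)) = 3.1623
d((8, 4), (-14, 11)) = 23.0868
d((8, 4), (-1, 18)) = 16.6433
d((-14, 11), (-1, 18)) = 14.7648

Closest pair: (7, 5) and (8, 4) with distance 1.4142

The closest pair is (7, 5) and (8, 4) with Euclidean distance 1.4142. For 7 points, brute-force pairwise comparison is shown above. For large n, the divide-and-conquer algorithm (sort by x, recurse on halves, check the dividing strip) achieves O(n log n).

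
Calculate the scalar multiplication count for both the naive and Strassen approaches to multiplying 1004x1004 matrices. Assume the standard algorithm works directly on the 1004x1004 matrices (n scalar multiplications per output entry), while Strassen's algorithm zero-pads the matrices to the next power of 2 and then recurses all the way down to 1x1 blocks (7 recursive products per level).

Matrix multiplication for 1004x1004 matrices:

Strassen's algorithm requires power-of-2 dimensions. Pad 1004x1004 to 1024x1024 (next power of 2).

Standard algorithm: 1004^3 = 1012048064 multiplications
Strassen's algorithm: 7^(log2(1024)) = 7^10 = 282475249 multiplications
Savings: 1012048064 - 282475249 = 729572815 multiplications

Standard: 1012048064 multiplications (1004^3). Strassen: 282475249 multiplications (7^10, after padding to 1024x1024). Strassen reduces 8 recursive multiplications to 7 at each level.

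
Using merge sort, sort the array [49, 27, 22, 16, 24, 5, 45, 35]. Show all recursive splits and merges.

Merge sort trace:

Split: [49, 27, 22, 16, 24, 5, 45, 35] -> [49, 27, 22, 16] and [24, 5, 45, 35]
  Split: [49, 27, 22, 16] -> [49, 27] and [22, 16]
    Split: [49, 27] -> [49] and [27]
    Merge: [49] + [27] -> [27, 49]
    Split: [22, 16] -> [22] and [16]
    Merge: [22] + [16] -> [16, 22]
  Merge: [27, 49] + [16, 22] -> [16, 22, 27, 49]
  Split: [24, 5, 45, 35] -> [24, 5] and [45, 35]
    Split: [24, 5] -> [24] and [5]
    Merge: [24] + [5] -> [5, 24]
    Split: [45, 35] -> [45] and [35]
    Merge: [45] + [35] -> [35, 45]
  Merge: [5, 24] + [35, 45] -> [5, 24, 35, 45]
Merge: [16, 22, 27, 49] + [5, 24, 35, 45] -> [5, 16, 22, 24, 27, 35, 45, 49]

Final sorted array: [5, 16, 22, 24, 27, 35, 45, 49]

The merge sort proceeds by recursively splitting the array and merging sorted halves.
After all merges, the sorted array is [5, 16, 22, 24, 27, 35, 45, 49].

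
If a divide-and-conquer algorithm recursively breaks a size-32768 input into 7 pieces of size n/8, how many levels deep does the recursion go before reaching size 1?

For divide and conquer with division factor 8:

Problem sizes at each level:
Level 0: 32768
Level 1: 4096
Level 2: 512
Level 3: 64
Level 4: 8
Level 5: 1

The root is level 0 and the size-1 base case is level 5 (the tree spans levels 0 through 5, i.e. 6 levels counting the root), so the depth is the number of divisions: log_8(32768) = 5

The recursion tree depth is log_8(32768) = 5. At each level, the problem size is divided by 8, so it takes 5 divisions to reduce to a base case of size 1. The algorithm makes 7 recursive calls at each level.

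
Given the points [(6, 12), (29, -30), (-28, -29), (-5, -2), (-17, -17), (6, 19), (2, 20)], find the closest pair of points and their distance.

Computing all pairwise distances among 7 points:

d((6, 12), (29, -30)) = 47.8853
d((6, 12), (-28, -29)) = 53.2635
d((6, 12), (-5, -2)) = 17.8045
d((6, 12), (-17, -17)) = 37.0135
d((6, 12), (6, 19)) = 7.0
d((6, 12), (2, 20)) = 8.9443
d((29, -30), (-28, -29)) = 57.0088
d((29, -30), (-5, -2)) = 44.0454
d((29, -30), (-17, -17)) = 47.8017
d((29, -30), (6, 19)) = 54.1295
d((29, -30), (2, 20)) = 56.8243
d((-28, -29), (-5, -2)) = 35.4683
d((-28, -29), (-17, -17)) = 16.2788
d((-28, -29), (6, 19)) = 58.8218
d((-28, -29), (2, 20)) = 57.4543
d((-5, -2), (-17, -17)) = 19.2094
d((-5, -2), (6, 19)) = 23.7065
d((-5, -2), (2, 20)) = 23.0868
d((-17, -17), (6, 19)) = 42.72
d((-17, -17), (2, 20)) = 41.5933
d((6, 19), (2, 20)) = 4.1231 <-- minimum

Closest pair: (6, 19) and (2, 20) with distance 4.1231

The closest pair is (6, 19) and (2, 20) with Euclidean distance 4.1231. For 7 points, brute-force pairwise comparison is shown above. For large n, the divide-and-conquer algorithm (sort by x, recurse on halves, check the dividing strip) achieves O(n log n).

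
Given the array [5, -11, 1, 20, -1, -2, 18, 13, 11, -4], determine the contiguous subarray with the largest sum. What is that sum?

Using Kadane's algorithm on [5, -11, 1, 20, -1, -2, 18, 13, 11, -4]:

Scanning through the array:
Position 1 (value -11): max_ending_here = -6, max_so_far = 5
Position 2 (value 1): max_ending_here = 1, max_so_far = 5
Position 3 (value 20): max_ending_here = 21, max_so_far = 21
Position 4 (value -1): max_ending_here = 20, max_so_far = 21
Position 5 (value -2): max_ending_here = 18, max_so_far = 21
Position 6 (value 18): max_ending_here = 36, max_so_far = 36
Position 7 (value 13): max_ending_here = 49, max_so_far = 49
Position 8 (value 11): max_ending_here = 60, max_so_far = 60
Position 9 (value -4): max_ending_here = 56, max_so_far = 60

Maximum subarray: [1, 20, -1, -2, 18, 13, 11]
Maximum sum: 60

The maximum subarray is [1, 20, -1, -2, 18, 13, 11] with sum 60. This subarray runs from index 2 to index 8.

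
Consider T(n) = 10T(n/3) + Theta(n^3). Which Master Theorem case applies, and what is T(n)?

Master Theorem for T(n) = 10T(n/3) + O(n^3):

a = 10, b = 3, c = 3
log_b(a) = log_3(10) = 2.0959

Case 3: c = 3 > log_3(10) = 2.0959
T(n) = O(n^3) = O(n^3)

For T(n) = 10T(n/3) + O(n^3): log_3(10) = 2.0959. This is Case 3 of the Master Theorem (c > log_b(a), work dominated by root), giving O(n^3).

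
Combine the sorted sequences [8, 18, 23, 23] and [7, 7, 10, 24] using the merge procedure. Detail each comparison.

Merging process:

Compare 8 vs 7: take 7 from right. Merged: [7]
Compare 8 vs 7: take 7 from right. Merged: [7, 7]
Compare 8 vs 10: take 8 from left. Merged: [7, 7, 8]
Compare 18 vs 10: take 10 from right. Merged: [7, 7, 8, 10]
Compare 18 vs 24: take 18 from left. Merged: [7, 7, 8, 10, 18]
Compare 23 vs 24: take 23 from left. Merged: [7, 7, 8, 10, 18, 23]
Compare 23 vs 24: take 23 from left. Merged: [7, 7, 8, 10, 18, 23, 23]
Append remaining from right: [24]. Merged: [7, 7, 8, 10, 18, 23, 23, 24]

Final merged array: [7, 7, 8, 10, 18, 23, 23, 24]
Total comparisons: 7

The merged array is [7, 7, 8, 10, 18, 23, 23, 24], requiring 7 comparisons. The merge step runs in O(n) time where n is the total number of elements.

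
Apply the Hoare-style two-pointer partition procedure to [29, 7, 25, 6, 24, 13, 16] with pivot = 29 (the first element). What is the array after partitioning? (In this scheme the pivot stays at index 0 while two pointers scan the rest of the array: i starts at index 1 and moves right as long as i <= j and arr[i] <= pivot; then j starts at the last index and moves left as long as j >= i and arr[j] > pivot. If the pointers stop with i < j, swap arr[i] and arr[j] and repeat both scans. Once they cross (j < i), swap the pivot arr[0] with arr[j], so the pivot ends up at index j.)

Hoare-style two-pointer partition with pivot = 29:

Initial array: [29, 7, 25, 6, 24, 13, 16]

Pointers start at i = 1, j = 6.
i ends at 7, j ends at 6: the pointers have crossed (j < i), so scanning stops.

Swap pivot arr[0] with arr[6] to place pivot at position 6: [16, 7, 25, 6, 24, 13, 29]
Pivot position: 6

After partitioning with pivot 29, the array becomes [16, 7, 25, 6, 24, 13, 29]. The pivot is placed at index 6. All elements to the left of the pivot are <= 29, and all elements to the right are > 29.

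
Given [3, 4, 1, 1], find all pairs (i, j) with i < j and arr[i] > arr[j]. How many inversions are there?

Finding inversions in [3, 4, 1, 1]:

(0, 2): arr[0]=3 > arr[2]=1
(0, 3): arr[0]=3 > arr[3]=1
(1, 2): arr[1]=4 > arr[2]=1
(1, 3): arr[1]=4 > arr[3]=1

Total inversions: 4

The array has 4 inversion(s): (0,2), (0,3), (1,2), (1,3). Each pair (i,j) satisfies i < j and arr[i] > arr[j].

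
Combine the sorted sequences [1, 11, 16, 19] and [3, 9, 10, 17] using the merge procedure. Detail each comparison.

Merging process:

Compare 1 vs 3: take 1 from left. Merged: [1]
Compare 11 vs 3: take 3 from right. Merged: [1, 3]
Compare 11 vs 9: take 9 from right. Merged: [1, 3, 9]
Compare 11 vs 10: take 10 from right. Merged: [1, 3, 9, 10]
Compare 11 vs 17: take 11 from left. Merged: [1, 3, 9, 10, 11]
Compare 16 vs 17: take 16 from left. Merged: [1, 3, 9, 10, 11, 16]
Compare 19 vs 17: take 17 from right. Merged: [1, 3, 9, 10, 11, 16, 17]
Append remaining from left: [19]. Merged: [1, 3, 9, 10, 11, 16, 17, 19]

Final merged array: [1, 3, 9, 10, 11, 16, 17, 19]
Total comparisons: 7

The merged array is [1, 3, 9, 10, 11, 16, 17, 19], requiring 7 comparisons. The merge step runs in O(n) time where n is the total number of elements.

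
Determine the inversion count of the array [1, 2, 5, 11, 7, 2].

Finding inversions in [1, 2, 5, 11, 7, 2]:

(2, 5): arr[2]=5 > arr[5]=2
(3, 4): arr[3]=11 > arr[4]=7
(3, 5): arr[3]=11 > arr[5]=2
(4, 5): arr[4]=7 > arr[5]=2

Total inversions: 4

The array has 4 inversion(s): (2,5), (3,4), (3,5), (4,5). Each pair (i,j) satisfies i < j and arr[i] > arr[j].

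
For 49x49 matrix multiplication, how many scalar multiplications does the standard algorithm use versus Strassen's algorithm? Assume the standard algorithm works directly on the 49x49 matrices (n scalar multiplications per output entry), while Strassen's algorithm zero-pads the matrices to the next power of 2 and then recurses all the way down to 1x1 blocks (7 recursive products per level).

Matrix multiplication for 49x49 matrices:

Strassen's algorithm requires power-of-2 dimensions. Pad 49x49 to 64x64 (next power of 2).

Standard algorithm: 49^3 = 117649 multiplications
Strassen's algorithm: 7^(log2(64)) = 7^6 = 117649 multiplications
Savings: 117649 - 117649 = 0 multiplications

Standard: 117649 multiplications (49^3). Strassen: 117649 multiplications (7^6, after padding to 64x64). Strassen reduces 8 recursive multiplications to 7 at each level.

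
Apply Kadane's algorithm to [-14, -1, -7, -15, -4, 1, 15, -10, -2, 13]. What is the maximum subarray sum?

Using Kadane's algorithm on [-14, -1, -7, -15, -4, 1, 15, -10, -2, 13]:

Scanning through the array:
Position 1 (value -1): max_ending_here = -1, max_so_far = -1
Position 2 (value -7): max_ending_here = -7, max_so_far = -1
Position 3 (value -15): max_ending_here = -15, max_so_far = -1
Position 4 (value -4): max_ending_here = -4, max_so_far = -1
Position 5 (value 1): max_ending_here = 1, max_so_far = 1
Position 6 (value 15): max_ending_here = 16, max_so_far = 16
Position 7 (value -10): max_ending_here = 6, max_so_far = 16
Position 8 (value -2): max_ending_here = 4, max_so_far = 16
Position 9 (value 13): max_ending_here = 17, max_so_far = 17

Maximum subarray: [1, 15, -10, -2, 13]
Maximum sum: 17

The maximum subarray is [1, 15, -10, -2, 13] with sum 17. This subarray runs from index 5 to index 9.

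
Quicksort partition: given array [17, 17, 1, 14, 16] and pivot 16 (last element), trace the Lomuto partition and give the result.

Lomuto partition with pivot = 16:

Initial array: [17, 17, 1, 14, 16]

arr[0]=17 > 16: no swap
arr[1]=17 > 16: no swap
arr[2]=1 <= 16: swap with position 0, array becomes [1, 17, 17, 14, 16]
arr[3]=14 <= 16: swap with position 1, array becomes [1, 14, 17, 17, 16]

Place pivot at position 2: [1, 14, 16, 17, 17]
Pivot position: 2

After partitioning with pivot 16, the array becomes [1, 14, 16, 17, 17]. The pivot is placed at index 2. All elements to the left of the pivot are <= 16, and all elements to the right are > 16.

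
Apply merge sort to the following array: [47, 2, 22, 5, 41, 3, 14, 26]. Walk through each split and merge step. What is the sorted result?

Merge sort trace:

Split: [47, 2, 22, 5, 41, 3, 14, 26] -> [47, 2, 22, 5] and [41, 3, 14, 26]
  Split: [47, 2, 22, 5] -> [47, 2] and [22, 5]
    Split: [47, 2] -> [47] and [2]
    Merge: [47] + [2] -> [2, 47]
    Split: [22, 5] -> [22] and [5]
    Merge: [22] + [5] -> [5, 22]
  Merge: [2, 47] + [5, 22] -> [2, 5, 22, 47]
  Split: [41, 3, 14, 26] -> [41, 3] and [14, 26]
    Split: [41, 3] -> [41] and [3]
    Merge: [41] + [3] -> [3, 41]
    Split: [14, 26] -> [14] and [26]
    Merge: [14] + [26] -> [14, 26]
  Merge: [3, 41] + [14, 26] -> [3, 14, 26, 41]
Merge: [2, 5, 22, 47] + [3, 14, 26, 41] -> [2, 3, 5, 14, 22, 26, 41, 47]

Final sorted array: [2, 3, 5, 14, 22, 26, 41, 47]

The merge sort proceeds by recursively splitting the array and merging sorted halves.
After all merges, the sorted array is [2, 3, 5, 14, 22, 26, 41, 47].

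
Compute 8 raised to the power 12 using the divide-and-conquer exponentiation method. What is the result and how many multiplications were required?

Computing 8^12 by squaring (build up from 8^1; each line after the first costs one multiplication):

8^1 = 8
8^2 = (8^1)^2 = 8^2 = 64
8^3 = 8 * 8^2 = 8 * 64 = 512
8^6 = (8^3)^2 = 512^2 = 262144
8^12 = (8^6)^2 = 262144^2 = 68719476736

Result: 68719476736
Multiplications needed: 4 (4 lines after 8^1)

8^12 = 68719476736. Using exponentiation by squaring, this requires 4 multiplications. The key idea: if the exponent is even, square the half-power; if odd, multiply by the base once.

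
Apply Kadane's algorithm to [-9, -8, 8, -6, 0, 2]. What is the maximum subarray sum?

Using Kadane's algorithm on [-9, -8, 8, -6, 0, 2]:

Scanning through the array:
Position 1 (value -8): max_ending_here = -8, max_so_far = -8
Position 2 (value 8): max_ending_here = 8, max_so_far = 8
Position 3 (value -6): max_ending_here = 2, max_so_far = 8
Position 4 (value 0): max_ending_here = 2, max_so_far = 8
Position 5 (value 2): max_ending_here = 4, max_so_far = 8

Maximum subarray: [8]
Maximum sum: 8

The maximum subarray is [8] with sum 8. This subarray runs from index 2 to index 2.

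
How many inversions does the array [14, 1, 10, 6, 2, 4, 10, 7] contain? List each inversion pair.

Finding inversions in [14, 1, 10, 6, 2, 4, 10, 7]:

(0, 1): arr[0]=14 > arr[1]=1
(0, 2): arr[0]=14 > arr[2]=10
(0, 3): arr[0]=14 > arr[3]=6
(0, 4): arr[0]=14 > arr[4]=2
(0, 5): arr[0]=14 > arr[5]=4
(0, 6): arr[0]=14 > arr[6]=10
(0, 7): arr[0]=14 > arr[7]=7
(2, 3): arr[2]=10 > arr[3]=6
(2, 4): arr[2]=10 > arr[4]=2
(2, 5): arr[2]=10 > arr[5]=4
(2, 7): arr[2]=10 > arr[7]=7
(3, 4): arr[3]=6 > arr[4]=2
(3, 5): arr[3]=6 > arr[5]=4
(6, 7): arr[6]=10 > arr[7]=7

Total inversions: 14

The array has 14 inversion(s): (0,1), (0,2), (0,3), (0,4), (0,5), (0,6), (0,7), (2,3), (2,4), (2,5), (2,7), (3,4), (3,5), (6,7). Each pair (i,j) satisfies i < j and arr[i] > arr[j].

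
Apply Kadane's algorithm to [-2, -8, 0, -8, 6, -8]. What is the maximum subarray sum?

Using Kadane's algorithm on [-2, -8, 0, -8, 6, -8]:

Scanning through the array:
Position 1 (value -8): max_ending_here = -8, max_so_far = -2
Position 2 (value 0): max_ending_here = 0, max_so_far = 0
Position 3 (value -8): max_ending_here = -8, max_so_far = 0
Position 4 (value 6): max_ending_here = 6, max_so_far = 6
Position 5 (value -8): max_ending_here = -2, max_so_far = 6

Maximum subarray: [6]
Maximum sum: 6

The maximum subarray is [6] with sum 6. This subarray runs from index 4 to index 4.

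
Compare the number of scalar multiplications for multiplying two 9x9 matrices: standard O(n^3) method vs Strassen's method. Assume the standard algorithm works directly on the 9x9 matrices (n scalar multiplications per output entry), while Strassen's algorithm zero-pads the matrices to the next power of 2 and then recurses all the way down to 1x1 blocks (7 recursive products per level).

Matrix multiplication for 9x9 matrices:

Strassen's algorithm requires power-of-2 dimensions. Pad 9x9 to 16x16 (next power of 2).

Standard algorithm: 9^3 = 729 multiplications
Strassen's algorithm: 7^(log2(16)) = 7^4 = 2401 multiplications
Difference: 729 - 2401 = -1672 (Strassen uses MORE here due to padding overhead — for small or just-over-power-of-2 n, padding can outweigh the per-level savings)

Standard: 729 multiplications (9^3). Strassen: 2401 multiplications (7^4, after padding to 16x16). Strassen reduces 8 recursive multiplications to 7 at each level.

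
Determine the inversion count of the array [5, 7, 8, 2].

Finding inversions in [5, 7, 8, 2]:

(0, 3): arr[0]=5 > arr[3]=2
(1, 3): arr[1]=7 > arr[3]=2
(2, 3): arr[2]=8 > arr[3]=2

Total inversions: 3

The array has 3 inversion(s): (0,3), (1,3), (2,3). Each pair (i,j) satisfies i < j and arr[i] > arr[j].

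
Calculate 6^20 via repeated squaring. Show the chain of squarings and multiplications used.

Computing 6^20 by squaring (build up from 6^1; each line after the first costs one multiplication):

6^1 = 6
6^2 = (6^1)^2 = 6^2 = 36
6^4 = (6^2)^2 = 36^2 = 1296
6^5 = 6 * 6^4 = 6 * 1296 = 7776
6^10 = (6^5)^2 = 7776^2 = 60466176
6^20 = (6^10)^2 = 60466176^2 = 3656158440062976

Result: 3656158440062976
Multiplications needed: 5 (5 lines after 6^1)

6^20 = 3656158440062976. Using exponentiation by squaring, this requires 5 multiplications. The key idea: if the exponent is even, square the half-power; if odd, multiply by the base once.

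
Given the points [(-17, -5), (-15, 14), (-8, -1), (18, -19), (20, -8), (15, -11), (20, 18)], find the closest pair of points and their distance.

Computing all pairwise distances among 7 points:

d((-17, -5), (-15, 14)) = 19.105
d((-17, -5), (-8, -1)) = 9.8489
d((-17, -5), (18, -19)) = 37.6962
d((-17, -5), (20, -8)) = 37.1214
d((-17, -5), (15, -11)) = 32.5576
d((-17, -5), (20, 18)) = 43.566
d((-15, 14), (-8, -1)) = 16.5529
d((-15, 14), (18, -19)) = 46.669
d((-15, 14), (20, -8)) = 41.3401
d((-15, 14), (15, -11)) = 39.0512
d((-15, 14), (20, 18)) = 35.2278
d((-8, -1), (18, -19)) = 31.6228
d((-8, -1), (20, -8)) = 28.8617
d((-8, -1), (15, -11)) = 25.0799
d((-8, -1), (20, 18)) = 33.8378
d((18, -19), (20, -8)) = 11.1803
d((18, -19), (15, -11)) = 8.544
d((18, -19), (20, 18)) = 37.054
d((20, -8), (15, -11)) = 5.831 <-- minimum
d((20, -8), (20, 18)) = 26.0
d((15, -11), (20, 18)) = 29.4279

Closest pair: (20, -8) and (15, -11) with distance 5.831

The closest pair is (20, -8) and (15, -11) with Euclidean distance 5.831. For 7 points, brute-force pairwise comparison is shown above. For large n, the divide-and-conquer algorithm (sort by x, recurse on halves, check the dividing strip) achieves O(n log n).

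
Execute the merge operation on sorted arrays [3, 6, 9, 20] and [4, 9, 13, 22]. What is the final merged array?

Merging process:

Compare 3 vs 4: take 3 from left. Merged: [3]
Compare 6 vs 4: take 4 from right. Merged: [3, 4]
Compare 6 vs 9: take 6 from left. Merged: [3, 4, 6]
Compare 9 vs 9: take 9 from left. Merged: [3, 4, 6, 9]
Compare 20 vs 9: take 9 from right. Merged: [3, 4, 6, 9, 9]
Compare 20 vs 13: take 13 from right. Merged: [3, 4, 6, 9, 9, 13]
Compare 20 vs 22: take 20 from left. Merged: [3, 4, 6, 9, 9, 13, 20]
Append remaining from right: [22]. Merged: [3, 4, 6, 9, 9, 13, 20, 22]

Final merged array: [3, 4, 6, 9, 9, 13, 20, 22]
Total comparisons: 7

The merged array is [3, 4, 6, 9, 9, 13, 20, 22], requiring 7 comparisons. The merge step runs in O(n) time where n is the total number of elements.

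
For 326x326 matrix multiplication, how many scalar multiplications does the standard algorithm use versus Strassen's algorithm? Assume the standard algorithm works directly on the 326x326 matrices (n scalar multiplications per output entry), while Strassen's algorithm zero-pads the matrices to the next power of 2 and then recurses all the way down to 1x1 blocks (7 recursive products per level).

Matrix multiplication for 326x326 matrices:

Strassen's algorithm requires power-of-2 dimensions. Pad 326x326 to 512x512 (next power of 2).

Standard algorithm: 326^3 = 34645976 multiplications
Strassen's algorithm: 7^(log2(512)) = 7^9 = 40353607 multiplications
Difference: 34645976 - 40353607 = -5707631 (Strassen uses MORE here due to padding overhead — for small or just-over-power-of-2 n, padding can outweigh the per-level savings)

Standard: 34645976 multiplications (326^3). Strassen: 40353607 multiplications (7^9, after padding to 512x512). Strassen reduces 8 recursive multiplications to 7 at each level.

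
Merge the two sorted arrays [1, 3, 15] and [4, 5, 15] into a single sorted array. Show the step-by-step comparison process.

Merging process:

Compare 1 vs 4: take 1 from left. Merged: [1]
Compare 3 vs 4: take 3 from left. Merged: [1, 3]
Compare 15 vs 4: take 4 from right. Merged: [1, 3, 4]
Compare 15 vs 5: take 5 from right. Merged: [1, 3, 4, 5]
Compare 15 vs 15: take 15 from left. Merged: [1, 3, 4, 5, 15]
Append remaining from right: [15]. Merged: [1, 3, 4, 5, 15, 15]

Final merged array: [1, 3, 4, 5, 15, 15]
Total comparisons: 5

The merged array is [1, 3, 4, 5, 15, 15], requiring 5 comparisons. The merge step runs in O(n) time where n is the total number of elements.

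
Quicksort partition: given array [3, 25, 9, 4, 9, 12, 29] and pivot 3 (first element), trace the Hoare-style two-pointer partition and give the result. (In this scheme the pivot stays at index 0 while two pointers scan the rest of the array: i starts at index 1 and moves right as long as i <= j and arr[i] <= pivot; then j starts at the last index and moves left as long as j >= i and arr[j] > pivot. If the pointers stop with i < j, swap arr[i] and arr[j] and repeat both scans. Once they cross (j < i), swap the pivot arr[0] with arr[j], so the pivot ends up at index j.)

Hoare-style two-pointer partition with pivot = 3:

Initial array: [3, 25, 9, 4, 9, 12, 29]

Pointers start at i = 1, j = 6.
i ends at 1, j ends at 0: the pointers have crossed (j < i), so scanning stops.

j = 0, so swapping arr[0] with arr[j] leaves the pivot at position 0: [3, 25, 9, 4, 9, 12, 29]
Pivot position: 0

After partitioning with pivot 3, the array becomes [3, 25, 9, 4, 9, 12, 29]. The pivot is placed at index 0. All elements to the left of the pivot are <= 3, and all elements to the right are > 3.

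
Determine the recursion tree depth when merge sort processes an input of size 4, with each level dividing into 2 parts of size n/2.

For divide and conquer with division factor 2:

Problem sizes at each level:
Level 0: 4
Level 1: 2
Level 2: 1

The root is level 0 and the size-1 base case is level 2 (the tree spans levels 0 through 2, i.e. 3 levels counting the root), so the depth is the number of divisions: log_2(4) = 2

The recursion tree depth is log_2(4) = 2. At each level, the problem size is divided by 2, so it takes 2 divisions to reduce to a base case of size 1. The algorithm makes 2 recursive calls at each level.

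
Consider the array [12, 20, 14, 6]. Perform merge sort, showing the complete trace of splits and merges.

Merge sort trace:

Split: [12, 20, 14, 6] -> [12, 20] and [14, 6]
  Split: [12, 20] -> [12] and [20]
  Merge: [12] + [20] -> [12, 20]
  Split: [14, 6] -> [14] and [6]
  Merge: [14] + [6] -> [6, 14]
Merge: [12, 20] + [6, 14] -> [6, 12, 14, 20]

Final sorted array: [6, 12, 14, 20]

The merge sort proceeds by recursively splitting the array and merging sorted halves.
After all merges, the sorted array is [6, 12, 14, 20].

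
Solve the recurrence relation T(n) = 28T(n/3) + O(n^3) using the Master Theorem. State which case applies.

Master Theorem for T(n) = 28T(n/3) + O(n^3):

a = 28, b = 3, c = 3
log_b(a) = log_3(28) = 3.0331

Case 1: c = 3 < log_3(28) = 3.0331
T(n) = O(n^(log_3 28))

For T(n) = 28T(n/3) + O(n^3): log_3(28) = 3.0331. This is Case 1 of the Master Theorem (c < log_b(a), work dominated by leaves), giving O(n^(log_3 28)).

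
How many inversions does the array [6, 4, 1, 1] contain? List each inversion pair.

Finding inversions in [6, 4, 1, 1]:

(0, 1): arr[0]=6 > arr[1]=4
(0, 2): arr[0]=6 > arr[2]=1
(0, 3): arr[0]=6 > arr[3]=1
(1, 2): arr[1]=4 > arr[2]=1
(1, 3): arr[1]=4 > arr[3]=1

Total inversions: 5

The array has 5 inversion(s): (0,1), (0,2), (0,3), (1,2), (1,3). Each pair (i,j) satisfies i < j and arr[i] > arr[j].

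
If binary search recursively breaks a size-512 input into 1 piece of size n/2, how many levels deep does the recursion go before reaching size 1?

For divide and conquer with division factor 2:

Problem sizes at each level:
Level 0: 512
Level 1: 256
Level 2: 128
Level 3: 64
Level 4: 32
Level 5: 16
Level 6: 8
Level 7: 4
Level 8: 2
Level 9: 1

The root is level 0 and the size-1 base case is level 9 (the tree spans levels 0 through 9, i.e. 10 levels counting the root), so the depth is the number of divisions: log_2(512) = 9

The recursion tree depth is log_2(512) = 9. At each level, the problem size is divided by 2, so it takes 9 divisions to reduce to a base case of size 1. The algorithm makes 1 recursive call at each level.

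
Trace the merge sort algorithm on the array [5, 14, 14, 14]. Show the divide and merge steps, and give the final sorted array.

Merge sort trace:

Split: [5, 14, 14, 14] -> [5, 14] and [14, 14]
  Split: [5, 14] -> [5] and [14]
  Merge: [5] + [14] -> [5, 14]
  Split: [14, 14] -> [14] and [14]
  Merge: [14] + [14] -> [14, 14]
Merge: [5, 14] + [14, 14] -> [5, 14, 14, 14]

Final sorted array: [5, 14, 14, 14]

The merge sort proceeds by recursively splitting the array and merging sorted halves.
After all merges, the sorted array is [5, 14, 14, 14].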